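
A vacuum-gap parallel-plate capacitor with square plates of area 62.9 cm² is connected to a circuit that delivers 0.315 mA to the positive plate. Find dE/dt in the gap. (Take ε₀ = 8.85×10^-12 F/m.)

5.66×10^9 V/(m·s)

Charge continuity gives I_d = I = 3.15×10^-4 A between the plates.
Then dE/dt = I_d/(ε₀A) = 5.66×10^9 V/(m·s).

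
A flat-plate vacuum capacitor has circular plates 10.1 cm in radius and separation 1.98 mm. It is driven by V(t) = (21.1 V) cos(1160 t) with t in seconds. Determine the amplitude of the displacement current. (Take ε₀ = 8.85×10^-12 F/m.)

C = ε₀A/d = (8.85×10^-12)(0.03205)/(1.98×10^-3) = 1.433×10^-10 F; ω = 1160 rad/s.
I_d = C dV/dt, so |I_d|_max = C V₀ ω = (1.433×10^-10)(21.1)(1160) = 3.51×10^-6 A.

3.51×10^-6 A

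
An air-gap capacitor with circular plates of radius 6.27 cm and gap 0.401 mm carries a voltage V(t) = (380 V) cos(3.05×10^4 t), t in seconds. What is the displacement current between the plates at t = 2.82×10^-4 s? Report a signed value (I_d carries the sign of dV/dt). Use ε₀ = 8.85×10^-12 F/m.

C = ε₀A/d = (8.85×10^-12)(0.01235)/(4.01×10^-4) = 2.726×10^-10 F. dV/dt = V₀ω·−sin(ωt); at ωt = 8.601 rad this factor is -0.7337.
I_d = C dV/dt = (2.726×10^-10)(380)(3.05×10^4)(-0.7337) = -2.32×10^-3 A.

-2.32×10^-3 A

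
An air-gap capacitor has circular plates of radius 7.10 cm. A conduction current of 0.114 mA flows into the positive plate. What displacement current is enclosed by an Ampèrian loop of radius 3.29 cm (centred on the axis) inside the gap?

2.45×10^-5 A

By continuity the displacement current in the gap matches the conduction current: I_d = 1.14×10^-4 A.
The field is uniform, so I_d,enc = I_d (r/R)² = (1.14×10^-4)(3.29/7.10)² = 2.45×10^-5 A.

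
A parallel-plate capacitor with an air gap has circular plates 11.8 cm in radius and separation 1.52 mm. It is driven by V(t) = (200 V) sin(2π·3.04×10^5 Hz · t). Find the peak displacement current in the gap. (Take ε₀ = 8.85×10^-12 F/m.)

C = ε₀A/d = (8.85×10^-12)(0.04374)/(1.52×10^-3) = 2.547×10^-10 F; ω = 2πf = 1.910×10^6 rad/s.
I_d = C dV/dt, so |I_d|_max = C V₀ ω = (2.547×10^-10)(200)(1.910×10^6) = 0.0973 A.

0.0973 A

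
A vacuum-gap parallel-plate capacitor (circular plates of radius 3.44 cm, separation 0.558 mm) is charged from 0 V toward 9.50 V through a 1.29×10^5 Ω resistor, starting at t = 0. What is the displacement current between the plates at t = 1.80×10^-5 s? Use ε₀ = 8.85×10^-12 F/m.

With C = ε₀A/d = (8.85×10^-12)(3.718×10^-3)/(5.58×10^-4) = 5.897×10^-11 F, the time constant is τ = RC = 7.607×10^-6 s, so t/τ = 2.366 and e^(−t/τ) = 0.09386.
I_d = I_cond = (V₀/R) e^(−t/τ) = (7.364×10^-5)(0.09386) = 6.91×10^-6 A.

6.91×10^-6 A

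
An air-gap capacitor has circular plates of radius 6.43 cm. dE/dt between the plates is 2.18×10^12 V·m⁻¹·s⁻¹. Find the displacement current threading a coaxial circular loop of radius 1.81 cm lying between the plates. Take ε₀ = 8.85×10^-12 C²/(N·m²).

0.0199 A

I_d = ε₀ dΦ_E/dt = ε₀ πR² (dE/dt) = (8.85×10^-12)(0.01299)(2.18×10^12) = 0.2506 A through the full plate area.
Through an area πr² the displacement current is I_d·(πr²/πR²) = I_d (r/R)² = 0.0199 A.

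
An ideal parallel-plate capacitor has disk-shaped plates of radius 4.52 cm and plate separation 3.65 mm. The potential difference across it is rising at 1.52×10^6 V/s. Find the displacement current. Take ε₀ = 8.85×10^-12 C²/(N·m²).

2.37×10^-5 A

The displacement current equals the charging current C dV/dt. With C = ε₀A/d = (8.85×10^-12)(6.418×10^-3)/(3.65×10^-3) = 1.556×10^-11 F, I_d = (1.556×10^-11)(1.52×10^6) = 2.37×10^-5 A.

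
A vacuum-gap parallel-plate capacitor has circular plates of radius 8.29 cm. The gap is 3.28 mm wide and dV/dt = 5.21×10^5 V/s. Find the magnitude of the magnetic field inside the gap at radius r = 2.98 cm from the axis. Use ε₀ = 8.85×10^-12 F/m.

2.63×10^-11 T

With E = V/d, dE/dt = 1.588×10^8 V/(m·s) and πR² = 0.02159 m², giving I_d = ε₀ πR² dE/dt = 3.034×10^-5 A.
An Ampèrian loop of radius r encloses a fraction (r/R)² of I_d. Then B·2πr = μ₀ I_d (r/R)², giving B = μ₀ I_d r/(2πR²) = 2.63×10^-11 T.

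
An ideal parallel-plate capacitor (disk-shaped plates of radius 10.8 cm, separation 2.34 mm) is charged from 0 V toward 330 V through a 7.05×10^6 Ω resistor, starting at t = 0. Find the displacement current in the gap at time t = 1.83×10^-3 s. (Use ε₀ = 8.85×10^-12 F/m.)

7.19×10^-6 A

C = ε₀A/d = (8.85×10^-12)(0.03664)/(2.34×10^-3) = 1.386×10^-10 F, so τ = RC = 9.771×10^-4 s.
The conduction current is I(t) = (V₀/R) e^(−t/τ), and the displacement current between the plates equals it.
t/τ = 1.873; I_d = (330/7.05×10^6) · e^(−1.873) = (4.681×10^-5)(0.1537) = 7.19×10^-6 A.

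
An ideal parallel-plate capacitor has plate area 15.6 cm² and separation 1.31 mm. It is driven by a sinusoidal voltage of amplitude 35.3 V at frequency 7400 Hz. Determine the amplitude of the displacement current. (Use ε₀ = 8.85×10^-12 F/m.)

1.73×10^-5 A

(dE/dt)_max = V₀ω/d = 1.253×10^9 V/(m·s); ω = 2πf = 4.650×10^4 rad/s.
I_d,max = ε₀ A (dE/dt)_max = (8.85×10^-12)(1.56×10^-3)(1.253×10^9) = 1.73×10^-5 A.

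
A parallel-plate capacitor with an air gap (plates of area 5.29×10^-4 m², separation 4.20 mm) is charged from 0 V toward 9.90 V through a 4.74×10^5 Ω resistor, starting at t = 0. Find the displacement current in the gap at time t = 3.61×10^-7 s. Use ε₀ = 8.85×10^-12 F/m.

C = ε₀A/d = (8.85×10^-12)(5.29×10^-4)/(4.20×10^-3) = 1.115×10^-12 F, so τ = RC = 5.285×10^-7 s.
The conduction current is I(t) = (V₀/R) e^(−t/τ), and the displacement current between the plates equals it.
t/τ = 0.6831; I_d = (9.90/4.74×10^5) · e^(−0.6831) = (2.089×10^-5)(0.5050) = 1.05×10^-5 A.

1.05×10^-5 A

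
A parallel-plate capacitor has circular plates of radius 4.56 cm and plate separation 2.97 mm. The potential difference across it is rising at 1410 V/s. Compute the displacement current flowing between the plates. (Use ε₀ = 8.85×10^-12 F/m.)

The field between the plates is E = V/d, so dE/dt = (1410)/(2.97×10^-3 m) = 4.747×10^5 V/(m·s).
I_d = ε₀ A (dE/dt) = (8.85×10^-12)(6.533×10^-3)(4.747×10^5) = 2.74×10^-8 A.

2.74×10^-8 A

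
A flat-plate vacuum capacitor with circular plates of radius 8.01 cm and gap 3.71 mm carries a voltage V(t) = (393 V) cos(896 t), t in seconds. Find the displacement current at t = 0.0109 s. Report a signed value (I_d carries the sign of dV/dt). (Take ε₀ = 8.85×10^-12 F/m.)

5.67×10^-6 A

dV/dt = (393)(896)·−sin(9.7664) = 1.180×10^5 V/s.
I_d = C dV/dt with C = ε₀A/d = (8.85×10^-12)(0.02016)/(3.71×10^-3) = 4.809×10^-11 F, so I_d = (4.809×10^-11)(1.180×10^5) = 5.67×10^-6 A.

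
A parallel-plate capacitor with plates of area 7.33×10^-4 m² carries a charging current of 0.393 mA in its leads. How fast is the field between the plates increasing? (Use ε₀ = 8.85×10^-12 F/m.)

By continuity, I_d in the gap equals the 0.393 mA flowing in the wire.
Then dE/dt = I_d/(ε₀A) = 6.06×10^10 V/(m·s).

6.06×10^10 V/(m·s)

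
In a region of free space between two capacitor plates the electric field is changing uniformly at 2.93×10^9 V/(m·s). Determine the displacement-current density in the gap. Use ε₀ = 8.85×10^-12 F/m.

The displacement-current density is ε₀ ∂E/∂t = (8.85×10^-12)(2.93×10^9) = 0.0259 A/m².

0.0259 A/m²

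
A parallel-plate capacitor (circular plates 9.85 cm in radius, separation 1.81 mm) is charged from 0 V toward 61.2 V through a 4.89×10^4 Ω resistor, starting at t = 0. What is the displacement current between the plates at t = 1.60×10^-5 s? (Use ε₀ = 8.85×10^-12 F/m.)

C = ε₀A/d = (8.85×10^-12)(0.03048)/(1.81×10^-3) = 1.490×10^-10 F and τ = RC = 7.286×10^-6 s. I_d in the gap equals the RC charging current.
I_d(t) = (V₀/R) e^(−t/τ) = 1.252×10^-3 · e^(−2.196) = 1.39×10^-4 A.

1.39×10^-4 A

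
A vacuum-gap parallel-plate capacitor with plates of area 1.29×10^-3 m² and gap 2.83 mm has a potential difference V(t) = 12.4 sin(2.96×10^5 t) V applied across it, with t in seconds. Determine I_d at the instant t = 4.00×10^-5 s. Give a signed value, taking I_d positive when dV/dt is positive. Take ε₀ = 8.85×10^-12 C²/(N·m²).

1.11×10^-5 A

dE/dt = (V₀ω/d)·cos(ωt) with ωt = 11.84 rad: (12.4)(2.96×10^5)(0.7476)/(2.83×10^-3) = 9.696×10^8 V/(m·s).
I_d = ε₀ A dE/dt = (8.85×10^-12)(1.29×10^-3)(9.696×10^8) = 1.11×10^-5 A.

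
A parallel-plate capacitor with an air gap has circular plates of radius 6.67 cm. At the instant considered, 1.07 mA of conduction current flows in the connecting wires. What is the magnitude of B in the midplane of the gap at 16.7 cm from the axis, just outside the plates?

Between the plates the displacement current equals the wire current: I_d = 1.07 mA = 1.07×10^-3 A.
Outside the plates the loop encloses all of I_d, so B·2πr = μ₀ I_d and B = 1.28×10^-9 T.

1.28×10^-9 T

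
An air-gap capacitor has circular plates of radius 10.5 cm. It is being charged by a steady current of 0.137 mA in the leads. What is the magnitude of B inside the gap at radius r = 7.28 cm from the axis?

1.81×10^-10 T

No conduction current crosses the gap, so I_d there equals the 1.37×10^-4 A in the leads.
∮B·dl = μ₀ I_d,enc with I_d,enc = I_d r²/R² = 6.586×10^-5 A; so B = μ₀ I_d,enc/(2πr) = 1.81×10^-10 T.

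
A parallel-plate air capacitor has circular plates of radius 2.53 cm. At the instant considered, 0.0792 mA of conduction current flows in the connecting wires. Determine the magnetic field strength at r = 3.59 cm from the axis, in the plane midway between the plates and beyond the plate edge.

No conduction current crosses the gap, so I_d there equals the 7.92×10^-5 A in the leads.
Outside the plates the loop encloses all of I_d, so B·2πr = μ₀ I_d and B = 4.41×10^-10 T.

4.41×10^-10 T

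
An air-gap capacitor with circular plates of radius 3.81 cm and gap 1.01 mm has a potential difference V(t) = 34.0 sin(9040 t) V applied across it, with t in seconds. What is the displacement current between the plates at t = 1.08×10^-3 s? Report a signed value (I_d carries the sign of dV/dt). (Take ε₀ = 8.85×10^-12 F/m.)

dV/dt = (34.0)(9040)·cos(9.7632) = -2.899×10^5 V/s.
I_d = C dV/dt with C = ε₀A/d = (8.85×10^-12)(4.560×10^-3)/(1.01×10^-3) = 3.996×10^-11 F, so I_d = (3.996×10^-11)(-2.899×10^5) = -1.16×10^-5 A.

-1.16×10^-5 A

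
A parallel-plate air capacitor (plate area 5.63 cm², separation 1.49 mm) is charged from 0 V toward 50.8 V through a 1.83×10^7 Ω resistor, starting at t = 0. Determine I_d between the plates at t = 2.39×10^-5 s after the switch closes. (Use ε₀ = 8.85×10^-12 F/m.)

1.88×10^-6 A

With C = ε₀A/d = (8.85×10^-12)(5.63×10^-4)/(1.49×10^-3) = 3.344×10^-12 F, the time constant is τ = RC = 6.120×10^-5 s, so t/τ = 0.3905 and e^(−t/τ) = 0.6767.
I_d = I_cond = (V₀/R) e^(−t/τ) = (2.776×10^-6)(0.6767) = 1.88×10^-6 A.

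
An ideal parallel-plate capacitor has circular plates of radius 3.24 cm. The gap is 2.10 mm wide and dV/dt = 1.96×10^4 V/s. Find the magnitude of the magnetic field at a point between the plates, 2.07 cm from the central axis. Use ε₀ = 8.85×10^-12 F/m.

1.07×10^-12 T

I_d = C dV/dt with C = ε₀πR²/d = 1.390×10^-11 F, so I_d = (1.390×10^-11)(1.96×10^4) = 2.724×10^-7 A.
An Ampèrian loop of radius r encloses a fraction (r/R)² of I_d. Then B·2πr = μ₀ I_d (r/R)², giving B = μ₀ I_d r/(2πR²) = 1.07×10^-12 T.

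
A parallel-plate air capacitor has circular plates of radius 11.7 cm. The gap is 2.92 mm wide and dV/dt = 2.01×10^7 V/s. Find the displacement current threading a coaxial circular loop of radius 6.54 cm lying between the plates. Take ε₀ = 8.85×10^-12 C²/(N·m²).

dE/dt = (dV/dt)/d = 6.884×10^9 V/(m·s); I_d = ε₀(πR²)(dE/dt) = (8.85×10^-12)(0.04301)(6.884×10^9) = 2.620×10^-3 A.
Through an area πr² the displacement current is I_d·(πr²/πR²) = I_d (r/R)² = 8.19×10^-4 A.

8.19×10^-4 A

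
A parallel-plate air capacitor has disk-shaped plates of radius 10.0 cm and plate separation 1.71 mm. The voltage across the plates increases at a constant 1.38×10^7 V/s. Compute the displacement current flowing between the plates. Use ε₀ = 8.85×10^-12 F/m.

C = ε₀A/d = (8.85×10^-12)(0.03142)/(1.71×10^-3) = 1.626×10^-10 F.
I_d = C dV/dt = (1.626×10^-10)(1.38×10^7) = 2.24×10^-3 A.

2.24×10^-3 A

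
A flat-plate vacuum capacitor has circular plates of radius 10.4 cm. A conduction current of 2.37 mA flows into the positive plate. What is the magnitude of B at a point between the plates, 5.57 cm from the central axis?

2.44×10^-9 T

Between the plates the displacement current equals the wire current: I_d = 2.37 mA = 2.37×10^-3 A.
∮B·dl = μ₀ I_d,enc with I_d,enc = I_d r²/R² = 6.798×10^-4 A; so B = μ₀ I_d,enc/(2πr) = 2.44×10^-9 T.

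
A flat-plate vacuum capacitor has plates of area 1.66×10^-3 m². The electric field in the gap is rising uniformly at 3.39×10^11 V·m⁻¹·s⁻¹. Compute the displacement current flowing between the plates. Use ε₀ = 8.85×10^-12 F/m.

With a uniform field, Φ_E = EA, so I_d = ε₀ A dE/dt = 4.98×10^-3 A.

4.98×10^-3 A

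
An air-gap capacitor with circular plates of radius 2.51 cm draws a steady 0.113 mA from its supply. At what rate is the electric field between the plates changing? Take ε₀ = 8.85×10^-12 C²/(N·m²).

6.45×10^9 V/(m·s)

Charge continuity gives I_d = I = 1.13×10^-4 A between the plates.
Since I_d = ε₀ A dE/dt, dE/dt = I_d/(ε₀A) = (1.13×10^-4)/((8.85×10^-12)(1.979×10^-3)) = 6.45×10^9 V/(m·s).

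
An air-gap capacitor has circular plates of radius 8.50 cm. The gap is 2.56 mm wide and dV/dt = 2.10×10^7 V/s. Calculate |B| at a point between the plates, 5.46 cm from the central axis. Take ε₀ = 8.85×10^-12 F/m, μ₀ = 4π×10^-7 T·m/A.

dE/dt = (dV/dt)/d = 8.203×10^9 V/(m·s); I_d = ε₀(πR²)(dE/dt) = (8.85×10^-12)(0.02270)(8.203×10^9) = 1.648×10^-3 A.
For r < R the Ampère–Maxwell law gives B(2πr) = μ₀ I_d (r²/R²), so B = μ₀ I_d r/(2πR²) = (4π×10^-7)(1.648×10^-3)(0.0546)/(2π·0.0850²) = 2.49×10^-9 T.

2.49×10^-9 T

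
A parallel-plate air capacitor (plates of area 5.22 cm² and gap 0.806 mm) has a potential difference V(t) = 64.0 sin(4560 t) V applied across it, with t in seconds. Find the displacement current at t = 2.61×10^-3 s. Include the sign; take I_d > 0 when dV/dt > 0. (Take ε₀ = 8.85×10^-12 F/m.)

C = ε₀A/d = (8.85×10^-12)(5.22×10^-4)/(8.06×10^-4) = 5.732×10^-12 F. dV/dt = V₀ω·cos(ωt); at ωt = 11.9016 rad this factor is 0.7871.
I_d = C dV/dt = (5.732×10^-12)(64.0)(4560)(0.7871) = 1.32×10^-6 A.

1.32×10^-6 A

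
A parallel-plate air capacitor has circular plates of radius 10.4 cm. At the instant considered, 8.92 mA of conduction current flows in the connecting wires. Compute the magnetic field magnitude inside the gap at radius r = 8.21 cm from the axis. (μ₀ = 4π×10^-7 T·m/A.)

Between the plates the displacement current equals the wire current: I_d = 8.92 mA = 8.92×10^-3 A.
An Ampèrian loop of radius r encloses a fraction (r/R)² of I_d. Then B·2πr = μ₀ I_d (r/R)², giving B = μ₀ I_d r/(2πR²) = 1.35×10^-8 T.

1.35×10^-8 T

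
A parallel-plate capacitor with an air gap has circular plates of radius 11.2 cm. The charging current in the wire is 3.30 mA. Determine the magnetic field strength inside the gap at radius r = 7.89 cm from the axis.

No conduction current crosses the gap, so I_d there equals the 3.30×10^-3 A in the leads.
For r < R the Ampère–Maxwell law gives B(2πr) = μ₀ I_d (r²/R²), so B = μ₀ I_d r/(2πR²) = (4π×10^-7)(3.30×10^-3)(0.0789)/(2π·0.112²) = 4.15×10^-9 T.

4.15×10^-9 T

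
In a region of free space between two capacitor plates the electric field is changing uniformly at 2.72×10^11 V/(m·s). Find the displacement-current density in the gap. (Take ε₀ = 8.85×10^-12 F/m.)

J_d = ε₀ ∂E/∂t, so J_d = 2.41 A/m².

2.41 A/m²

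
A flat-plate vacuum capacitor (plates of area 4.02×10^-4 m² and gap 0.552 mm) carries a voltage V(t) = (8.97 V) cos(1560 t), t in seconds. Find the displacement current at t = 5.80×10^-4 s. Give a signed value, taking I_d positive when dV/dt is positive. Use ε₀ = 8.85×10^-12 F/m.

-7.09×10^-8 A

C = ε₀A/d = (8.85×10^-12)(4.02×10^-4)/(5.52×10^-4) = 6.445×10^-12 F. dV/dt = V₀ω·−sin(ωt); at ωt = 0.9048 rad this factor is -0.7863.
I_d = C dV/dt = (6.445×10^-12)(8.97)(1560)(-0.7863) = -7.09×10^-8 A.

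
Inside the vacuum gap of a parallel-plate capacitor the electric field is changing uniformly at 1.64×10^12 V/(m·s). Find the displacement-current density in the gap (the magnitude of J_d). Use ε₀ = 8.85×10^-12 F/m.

The displacement-current density is ε₀ ∂E/∂t = (8.85×10^-12)(1.64×10^12) = 14.5 A/m².

14.5 A/m²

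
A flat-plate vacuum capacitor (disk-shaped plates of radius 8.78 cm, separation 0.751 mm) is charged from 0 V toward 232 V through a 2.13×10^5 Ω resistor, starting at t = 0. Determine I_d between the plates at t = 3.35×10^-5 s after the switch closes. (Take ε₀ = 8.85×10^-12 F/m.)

With C = ε₀A/d = (8.85×10^-12)(0.02422)/(7.51×10^-4) = 2.854×10^-10 F, the time constant is τ = RC = 6.079×10^-5 s, so t/τ = 0.5511 and e^(−t/τ) = 0.5763.
I_d = I_cond = (V₀/R) e^(−t/τ) = (1.089×10^-3)(0.5763) = 6.28×10^-4 A.

6.28×10^-4 A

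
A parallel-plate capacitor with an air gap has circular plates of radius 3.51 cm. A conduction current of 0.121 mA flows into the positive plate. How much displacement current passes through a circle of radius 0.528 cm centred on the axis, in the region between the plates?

Between the plates the displacement current equals the wire current: I_d = 0.121 mA = 1.21×10^-4 A.
Since J_d is uniform, the enclosed fraction is (r/R)² = 0.02263, giving I_d,enc = 2.74×10^-6 A.

2.74×10^-6 A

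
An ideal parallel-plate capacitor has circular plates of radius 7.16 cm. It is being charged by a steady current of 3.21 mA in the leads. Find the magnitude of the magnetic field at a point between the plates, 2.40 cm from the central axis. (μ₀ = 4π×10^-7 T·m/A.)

3.01×10^-9 T

No conduction current crosses the gap, so I_d there equals the 3.21×10^-3 A in the leads.
∮B·dl = μ₀ I_d,enc with I_d,enc = I_d r²/R² = 3.607×10^-4 A; so B = μ₀ I_d,enc/(2πr) = 3.01×10^-9 T.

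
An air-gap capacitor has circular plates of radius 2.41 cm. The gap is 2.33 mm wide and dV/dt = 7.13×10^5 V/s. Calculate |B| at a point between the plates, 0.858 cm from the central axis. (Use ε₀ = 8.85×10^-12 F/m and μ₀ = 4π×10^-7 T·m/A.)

With E = V/d, dE/dt = 3.060×10^8 V/(m·s) and πR² = 1.825×10^-3 m², giving I_d = ε₀ πR² dE/dt = 4.942×10^-6 A.
An Ampèrian loop of radius r encloses a fraction (r/R)² of I_d. Then B·2πr = μ₀ I_d (r/R)², giving B = μ₀ I_d r/(2πR²) = 1.46×10^-11 T.

1.46×10^-11 T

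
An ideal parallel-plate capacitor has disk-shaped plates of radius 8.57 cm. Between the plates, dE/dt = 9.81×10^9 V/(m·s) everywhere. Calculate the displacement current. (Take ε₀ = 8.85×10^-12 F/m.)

2.00×10^-3 A

The displacement current is ε₀ times dΦ_E/dt = ε₀ A dE/dt = (8.85×10^-12)(0.02307)(9.81×10^9) = 2.00×10^-3 A.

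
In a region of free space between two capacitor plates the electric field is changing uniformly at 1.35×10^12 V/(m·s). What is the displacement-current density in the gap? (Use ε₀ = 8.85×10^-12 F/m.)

J_d = ε₀ ∂E/∂t, so J_d = 11.9 A/m².

11.9 A/m²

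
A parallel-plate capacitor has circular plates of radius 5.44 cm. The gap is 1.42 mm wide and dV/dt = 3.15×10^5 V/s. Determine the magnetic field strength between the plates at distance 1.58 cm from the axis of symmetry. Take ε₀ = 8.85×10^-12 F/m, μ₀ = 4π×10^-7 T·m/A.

1.95×10^-11 T

dE/dt = (dV/dt)/d = 2.218×10^8 V/(m·s); I_d = ε₀(πR²)(dE/dt) = (8.85×10^-12)(9.297×10^-3)(2.218×10^8) = 1.825×10^-5 A.
∮B·dl = μ₀ I_d,enc with I_d,enc = I_d r²/R² = 1.539×10^-6 A; so B = μ₀ I_d,enc/(2πr) = 1.95×10^-11 T.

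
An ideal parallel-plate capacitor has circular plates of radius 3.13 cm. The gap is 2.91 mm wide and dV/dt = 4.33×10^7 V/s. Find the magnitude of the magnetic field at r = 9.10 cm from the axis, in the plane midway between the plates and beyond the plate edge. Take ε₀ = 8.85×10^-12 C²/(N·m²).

8.91×10^-10 T

With E = V/d, dE/dt = 1.488×10^10 V/(m·s) and πR² = 3.078×10^-3 m², giving I_d = ε₀ πR² dE/dt = 4.053×10^-4 A.
With r > R the enclosed displacement current is the full I_d; B = μ₀ I_d / (2πr) = 8.91×10^-10 T.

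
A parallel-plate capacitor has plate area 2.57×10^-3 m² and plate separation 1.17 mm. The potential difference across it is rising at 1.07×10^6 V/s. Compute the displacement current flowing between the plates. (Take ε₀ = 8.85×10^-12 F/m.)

2.08×10^-5 A

C = ε₀A/d = (8.85×10^-12)(2.57×10^-3)/(1.17×10^-3) = 1.944×10^-11 F.
I_d = C dV/dt = (1.944×10^-11)(1.07×10^6) = 2.08×10^-5 A.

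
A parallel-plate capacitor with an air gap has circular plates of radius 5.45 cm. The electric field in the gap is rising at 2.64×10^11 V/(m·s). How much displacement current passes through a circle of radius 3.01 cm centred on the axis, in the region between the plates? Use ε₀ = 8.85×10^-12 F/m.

Total displacement current: I_d = ε₀(πR²)(dE/dt) = (8.85×10^-12)(9.331×10^-3)(2.64×10^11) = 0.02180 A.
Since J_d is uniform, the enclosed fraction is (r/R)² = 0.3050, giving I_d,enc = 6.65×10^-3 A.

6.65×10^-3 A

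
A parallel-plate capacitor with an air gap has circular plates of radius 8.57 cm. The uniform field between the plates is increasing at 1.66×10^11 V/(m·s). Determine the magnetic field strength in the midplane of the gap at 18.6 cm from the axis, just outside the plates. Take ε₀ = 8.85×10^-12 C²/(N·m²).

Through the whole plate area (πR² = 0.02307 m²), I_d = ε₀ πR² dE/dt = 0.03389 A.
Outside the plates the loop encloses all of I_d, so B·2πr = μ₀ I_d and B = 3.64×10^-8 T.

3.64×10^-8 T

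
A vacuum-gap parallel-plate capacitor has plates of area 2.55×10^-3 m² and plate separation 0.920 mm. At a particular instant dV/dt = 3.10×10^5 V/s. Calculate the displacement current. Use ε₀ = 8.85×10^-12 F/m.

7.60×10^-6 A

C = ε₀A/d = (8.85×10^-12)(2.55×10^-3)/(9.20×10^-4) = 2.453×10^-11 F.
I_d = C dV/dt = (2.453×10^-11)(3.10×10^5) = 7.60×10^-6 A.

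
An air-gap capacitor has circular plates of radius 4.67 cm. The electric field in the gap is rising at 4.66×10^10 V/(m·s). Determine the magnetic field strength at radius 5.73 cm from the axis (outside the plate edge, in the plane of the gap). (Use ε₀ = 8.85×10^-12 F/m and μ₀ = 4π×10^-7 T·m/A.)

Total displacement current: I_d = ε₀(πR²)(dE/dt) = (8.85×10^-12)(6.851×10^-3)(4.66×10^10) = 2.825×10^-3 A.
For r ≥ R the full I_d is enclosed: B = μ₀ I_d/(2πr) = (4π×10^-7)(2.825×10^-3)/(2π·0.0573) = 9.86×10^-9 T.

9.86×10^-9 T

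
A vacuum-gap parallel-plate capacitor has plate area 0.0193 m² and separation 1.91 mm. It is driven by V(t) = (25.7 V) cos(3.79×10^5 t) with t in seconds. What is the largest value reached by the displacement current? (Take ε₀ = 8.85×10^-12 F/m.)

(dE/dt)_max = V₀ω/d = 5.100×10^9 V/(m·s); ω = 3.79×10^5 rad/s.
I_d,max = ε₀ A (dE/dt)_max = (8.85×10^-12)(0.0193)(5.100×10^9) = 8.71×10^-4 A.

8.71×10^-4 A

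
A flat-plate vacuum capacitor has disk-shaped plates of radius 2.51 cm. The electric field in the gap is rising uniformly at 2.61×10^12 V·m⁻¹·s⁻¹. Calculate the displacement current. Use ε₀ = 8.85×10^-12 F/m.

0.0457 A

The displacement current is ε₀ times dΦ_E/dt = ε₀ A dE/dt = (8.85×10^-12)(1.979×10^-3)(2.61×10^12) = 0.0457 A.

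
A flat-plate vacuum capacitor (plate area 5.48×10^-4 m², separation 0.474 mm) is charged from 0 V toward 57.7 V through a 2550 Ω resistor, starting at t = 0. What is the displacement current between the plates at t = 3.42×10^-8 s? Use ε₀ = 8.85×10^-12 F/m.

6.10×10^-3 A

With C = ε₀A/d = (8.85×10^-12)(5.48×10^-4)/(4.74×10^-4) = 1.023×10^-11 F, the time constant is τ = RC = 2.609×10^-8 s, so t/τ = 1.311 and e^(−t/τ) = 0.2696.
I_d = I_cond = (V₀/R) e^(−t/τ) = (0.02263)(0.2696) = 6.10×10^-3 A.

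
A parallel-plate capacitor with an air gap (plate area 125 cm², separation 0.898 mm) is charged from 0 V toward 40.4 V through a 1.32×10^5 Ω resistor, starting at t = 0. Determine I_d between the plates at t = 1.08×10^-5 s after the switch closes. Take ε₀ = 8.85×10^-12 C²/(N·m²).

C = ε₀A/d = (8.85×10^-12)(0.0125)/(8.98×10^-4) = 1.232×10^-10 F, so τ = RC = 1.626×10^-5 s.
The conduction current is I(t) = (V₀/R) e^(−t/τ), and the displacement current between the plates equals it.
t/τ = 0.6642; I_d = (40.4/1.32×10^5) · e^(−0.6642) = (3.061×10^-4)(0.5147) = 1.58×10^-4 A.

1.58×10^-4 A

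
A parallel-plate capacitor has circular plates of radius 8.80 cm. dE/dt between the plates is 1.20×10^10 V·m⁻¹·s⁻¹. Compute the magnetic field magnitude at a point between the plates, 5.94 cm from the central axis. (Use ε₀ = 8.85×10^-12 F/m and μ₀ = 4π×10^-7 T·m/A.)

Total displacement current: I_d = ε₀(πR²)(dE/dt) = (8.85×10^-12)(0.02433)(1.20×10^10) = 2.584×10^-3 A.
An Ampèrian loop of radius r encloses a fraction (r/R)² of I_d. Then B·2πr = μ₀ I_d (r/R)², giving B = μ₀ I_d r/(2πR²) = 3.96×10^-9 T.

3.96×10^-9 T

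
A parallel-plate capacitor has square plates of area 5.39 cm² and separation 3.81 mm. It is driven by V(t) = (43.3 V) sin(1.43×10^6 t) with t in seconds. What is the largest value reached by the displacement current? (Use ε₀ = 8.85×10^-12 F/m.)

7.75×10^-5 A

The displacement current equals the conduction current C dV/dt, which peaks at C V₀ ω.
With C = ε₀A/d = (8.85×10^-12)(5.39×10^-4)/(3.81×10^-3) = 1.252×10^-12 F and ω = 1.43×10^6 rad/s, I_d,max = (1.252×10^-12)(43.3)(1.43×10^6) = 7.75×10^-5 A.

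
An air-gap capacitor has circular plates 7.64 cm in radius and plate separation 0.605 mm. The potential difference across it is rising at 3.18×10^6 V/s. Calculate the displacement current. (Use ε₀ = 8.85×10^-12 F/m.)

8.53×10^-4 A

C = ε₀A/d = (8.85×10^-12)(0.01834)/(6.05×10^-4) = 2.683×10^-10 F.
I_d = C dV/dt = (2.683×10^-10)(3.18×10^6) = 8.53×10^-4 A.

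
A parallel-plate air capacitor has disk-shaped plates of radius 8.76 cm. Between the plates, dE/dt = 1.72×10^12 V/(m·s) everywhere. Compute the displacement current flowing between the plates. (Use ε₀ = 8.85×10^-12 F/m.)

0.367 A

The displacement current is ε₀ times dΦ_E/dt = ε₀ A dE/dt = (8.85×10^-12)(0.02411)(1.72×10^12) = 0.367 A.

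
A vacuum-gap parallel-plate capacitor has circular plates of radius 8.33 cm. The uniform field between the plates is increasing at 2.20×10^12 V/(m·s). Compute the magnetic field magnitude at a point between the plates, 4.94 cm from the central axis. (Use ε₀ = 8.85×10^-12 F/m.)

Through the whole plate area (πR² = 0.02180 m²), I_d = ε₀ πR² dE/dt = 0.4244 A.
∮B·dl = μ₀ I_d,enc with I_d,enc = I_d r²/R² = 0.1493 A; so B = μ₀ I_d,enc/(2πr) = 6.04×10^-7 T.

6.04×10^-7 T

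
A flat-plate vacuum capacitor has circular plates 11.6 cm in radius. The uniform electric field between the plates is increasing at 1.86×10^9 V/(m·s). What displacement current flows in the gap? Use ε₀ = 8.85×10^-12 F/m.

6.96×10^-4 A

With a uniform field, Φ_E = EA, so I_d = ε₀ A dE/dt = 6.96×10^-4 A.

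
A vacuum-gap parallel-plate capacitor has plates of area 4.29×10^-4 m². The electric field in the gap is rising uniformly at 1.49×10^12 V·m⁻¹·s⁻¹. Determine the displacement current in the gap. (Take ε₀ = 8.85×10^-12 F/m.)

With a uniform field, Φ_E = EA, so I_d = ε₀ A dE/dt = 5.66×10^-3 A.

5.66×10^-3 A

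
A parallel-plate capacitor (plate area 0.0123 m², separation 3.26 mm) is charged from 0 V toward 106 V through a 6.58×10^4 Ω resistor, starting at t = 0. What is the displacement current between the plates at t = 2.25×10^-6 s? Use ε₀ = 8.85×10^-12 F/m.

With C = ε₀A/d = (8.85×10^-12)(0.0123)/(3.26×10^-3) = 3.339×10^-11 F, the time constant is τ = RC = 2.197×10^-6 s, so t/τ = 1.024 and e^(−t/τ) = 0.3592.
I_d = I_cond = (V₀/R) e^(−t/τ) = (1.611×10^-3)(0.3592) = 5.79×10^-4 A.

5.79×10^-4 A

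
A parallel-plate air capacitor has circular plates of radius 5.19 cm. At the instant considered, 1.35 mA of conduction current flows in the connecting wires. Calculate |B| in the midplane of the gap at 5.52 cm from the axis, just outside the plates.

4.89×10^-9 T

No conduction current crosses the gap, so I_d there equals the 1.35×10^-3 A in the leads.
For r ≥ R the full I_d is enclosed: B = μ₀ I_d/(2πr) = (4π×10^-7)(1.35×10^-3)/(2π·0.0552) = 4.89×10^-9 T.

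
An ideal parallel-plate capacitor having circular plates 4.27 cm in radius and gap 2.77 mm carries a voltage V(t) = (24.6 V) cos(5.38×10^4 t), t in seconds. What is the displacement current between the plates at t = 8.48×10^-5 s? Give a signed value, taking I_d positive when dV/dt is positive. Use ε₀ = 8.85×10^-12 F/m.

dE/dt = (V₀ω/d)·−sin(ωt) with ωt = 4.56224 rad: (24.6)(5.38×10^4)(0.9887)/(2.77×10^-3) = 4.724×10^8 V/(m·s).
I_d = ε₀ A dE/dt = (8.85×10^-12)(5.728×10^-3)(4.724×10^8) = 2.39×10^-5 A.

2.39×10^-5 A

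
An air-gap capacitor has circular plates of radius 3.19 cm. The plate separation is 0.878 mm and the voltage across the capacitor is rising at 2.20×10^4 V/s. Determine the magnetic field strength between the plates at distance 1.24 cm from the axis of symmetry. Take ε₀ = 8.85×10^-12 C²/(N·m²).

1.73×10^-12 T

dE/dt = (dV/dt)/d = 2.506×10^7 V/(m·s); I_d = ε₀(πR²)(dE/dt) = (8.85×10^-12)(3.197×10^-3)(2.506×10^7) = 7.090×10^-7 A.
∮B·dl = μ₀ I_d,enc with I_d,enc = I_d r²/R² = 1.071×10^-7 A; so B = μ₀ I_d,enc/(2πr) = 1.73×10^-12 T.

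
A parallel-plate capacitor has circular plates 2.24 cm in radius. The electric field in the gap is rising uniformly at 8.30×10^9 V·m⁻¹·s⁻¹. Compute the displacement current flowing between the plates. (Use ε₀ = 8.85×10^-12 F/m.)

1.16×10^-4 A

I_d = ε₀ A (dE/dt) = (8.85×10^-12)(1.576×10^-3 m²)(8.30×10^9) = 1.16×10^-4 A.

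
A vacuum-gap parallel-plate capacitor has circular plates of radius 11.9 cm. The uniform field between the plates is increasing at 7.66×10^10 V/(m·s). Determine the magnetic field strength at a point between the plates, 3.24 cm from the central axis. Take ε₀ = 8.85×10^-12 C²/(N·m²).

Total displacement current: I_d = ε₀(πR²)(dE/dt) = (8.85×10^-12)(0.04449)(7.66×10^10) = 0.03016 A.
An Ampèrian loop of radius r encloses a fraction (r/R)² of I_d. Then B·2πr = μ₀ I_d (r/R)², giving B = μ₀ I_d r/(2πR²) = 1.38×10^-8 T.

1.38×10^-8 T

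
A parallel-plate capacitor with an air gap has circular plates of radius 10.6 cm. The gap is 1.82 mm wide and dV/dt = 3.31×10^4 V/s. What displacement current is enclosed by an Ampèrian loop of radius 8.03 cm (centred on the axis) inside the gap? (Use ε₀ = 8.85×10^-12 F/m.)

With E = V/d, dE/dt = 1.819×10^7 V/(m·s) and πR² = 0.03530 m², giving I_d = ε₀ πR² dE/dt = 5.683×10^-6 A.
Since J_d is uniform, the enclosed fraction is (r/R)² = 0.5739, giving I_d,enc = 3.26×10^-6 A.

3.26×10^-6 A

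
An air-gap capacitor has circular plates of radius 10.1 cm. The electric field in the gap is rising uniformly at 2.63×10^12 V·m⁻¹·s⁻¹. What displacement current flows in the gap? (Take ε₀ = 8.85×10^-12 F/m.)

The displacement current is ε₀ times dΦ_E/dt = ε₀ A dE/dt = (8.85×10^-12)(0.03205)(2.63×10^12) = 0.746 A.

0.746 A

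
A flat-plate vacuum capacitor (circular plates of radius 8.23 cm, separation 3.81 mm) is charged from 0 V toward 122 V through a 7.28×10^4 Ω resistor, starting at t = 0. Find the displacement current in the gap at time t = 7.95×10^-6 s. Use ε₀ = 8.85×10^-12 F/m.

1.84×10^-4 A

C = ε₀A/d = (8.85×10^-12)(0.02128)/(3.81×10^-3) = 4.943×10^-11 F, so τ = RC = 3.599×10^-6 s.
The conduction current is I(t) = (V₀/R) e^(−t/τ), and the displacement current between the plates equals it.
t/τ = 2.209; I_d = (122/7.28×10^4) · e^(−2.209) = (1.676×10^-3)(0.1098) = 1.84×10^-4 A.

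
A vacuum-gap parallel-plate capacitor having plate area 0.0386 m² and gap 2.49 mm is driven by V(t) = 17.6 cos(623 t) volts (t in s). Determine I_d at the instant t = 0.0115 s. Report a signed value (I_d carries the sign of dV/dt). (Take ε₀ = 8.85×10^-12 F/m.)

-1.16×10^-6 A

dE/dt = (V₀ω/d)·−sin(ωt) with ωt = 7.1645 rad: (17.6)(623)(-0.7716)/(2.49×10^-3) = -3.398×10^6 V/(m·s).
I_d = ε₀ A dE/dt = (8.85×10^-12)(0.0386)(-3.398×10^6) = -1.16×10^-6 A.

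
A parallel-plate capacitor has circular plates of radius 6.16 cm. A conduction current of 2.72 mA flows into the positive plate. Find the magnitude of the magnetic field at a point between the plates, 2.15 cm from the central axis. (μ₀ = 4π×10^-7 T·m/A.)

3.08×10^-9 T

By continuity the displacement current in the gap matches the conduction current: I_d = 2.72×10^-3 A.
For r < R the Ampère–Maxwell law gives B(2πr) = μ₀ I_d (r²/R²), so B = μ₀ I_d r/(2πR²) = (4π×10^-7)(2.72×10^-3)(0.0215)/(2π·0.0616²) = 3.08×10^-9 T.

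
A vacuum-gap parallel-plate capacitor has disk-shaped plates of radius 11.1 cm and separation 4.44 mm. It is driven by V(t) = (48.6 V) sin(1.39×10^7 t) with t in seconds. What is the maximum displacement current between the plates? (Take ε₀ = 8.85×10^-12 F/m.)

C = ε₀A/d = (8.85×10^-12)(0.03871)/(4.44×10^-3) = 7.716×10^-11 F; ω = 1.39×10^7 rad/s.
I_d = C dV/dt, so |I_d|_max = C V₀ ω = (7.716×10^-11)(48.6)(1.39×10^7) = 0.0521 A.

0.0521 A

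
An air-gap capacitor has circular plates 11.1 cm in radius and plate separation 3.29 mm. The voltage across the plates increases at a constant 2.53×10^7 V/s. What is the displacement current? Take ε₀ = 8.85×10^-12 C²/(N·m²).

The field between the plates is E = V/d, so dE/dt = (2.53×10^7)/(3.29×10^-3 m) = 7.690×10^9 V/(m·s).
I_d = ε₀ A (dE/dt) = (8.85×10^-12)(0.03871)(7.690×10^9) = 2.63×10^-3 A.

2.63×10^-3 A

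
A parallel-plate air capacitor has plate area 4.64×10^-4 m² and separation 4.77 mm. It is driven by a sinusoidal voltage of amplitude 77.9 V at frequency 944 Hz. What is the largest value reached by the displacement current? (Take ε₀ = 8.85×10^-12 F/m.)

3.98×10^-7 A

(dE/dt)_max = V₀ω/d = 9.686×10^7 V/(m·s); ω = 2πf = 5931 rad/s.
I_d,max = ε₀ A (dE/dt)_max = (8.85×10^-12)(4.64×10^-4)(9.686×10^7) = 3.98×10^-7 A.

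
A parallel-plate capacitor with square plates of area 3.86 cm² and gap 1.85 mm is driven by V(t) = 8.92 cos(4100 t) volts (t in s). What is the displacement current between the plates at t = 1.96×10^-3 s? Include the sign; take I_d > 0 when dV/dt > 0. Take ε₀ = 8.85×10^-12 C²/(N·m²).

-6.64×10^-8 A

dE/dt = (V₀ω/d)·−sin(ωt) with ωt = 8.036 rad: (8.92)(4100)(-0.9835)/(1.85×10^-3) = -1.944×10^7 V/(m·s).
I_d = ε₀ A dE/dt = (8.85×10^-12)(3.86×10^-4)(-1.944×10^7) = -6.64×10^-8 A.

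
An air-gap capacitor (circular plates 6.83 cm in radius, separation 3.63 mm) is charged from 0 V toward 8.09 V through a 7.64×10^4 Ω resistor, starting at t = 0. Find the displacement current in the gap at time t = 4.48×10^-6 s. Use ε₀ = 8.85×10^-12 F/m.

C = ε₀A/d = (8.85×10^-12)(0.01466)/(3.63×10^-3) = 3.574×10^-11 F and τ = RC = 2.731×10^-6 s. I_d in the gap equals the RC charging current.
I_d(t) = (V₀/R) e^(−t/τ) = 1.059×10^-4 · e^(−1.640) = 2.05×10^-5 A.

2.05×10^-5 A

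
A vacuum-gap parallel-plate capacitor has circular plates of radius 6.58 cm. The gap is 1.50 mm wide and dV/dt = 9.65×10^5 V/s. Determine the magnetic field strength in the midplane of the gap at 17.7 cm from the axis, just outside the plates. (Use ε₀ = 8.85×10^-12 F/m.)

8.75×10^-11 T

With E = V/d, dE/dt = 6.433×10^8 V/(m·s) and πR² = 0.01360 m², giving I_d = ε₀ πR² dE/dt = 7.743×10^-5 A.
For r ≥ R the full I_d is enclosed: B = μ₀ I_d/(2πr) = (4π×10^-7)(7.743×10^-5)/(2π·0.177) = 8.75×10^-11 T.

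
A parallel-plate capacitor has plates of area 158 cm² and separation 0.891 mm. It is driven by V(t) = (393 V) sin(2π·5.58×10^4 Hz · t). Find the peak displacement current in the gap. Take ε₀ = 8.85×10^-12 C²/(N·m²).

0.0216 A

The displacement current equals the conduction current C dV/dt, which peaks at C V₀ ω.
With C = ε₀A/d = (8.85×10^-12)(0.0158)/(8.91×10^-4) = 1.569×10^-10 F and ω = 2πf = 3.506×10^5 rad/s, I_d,max = (1.569×10^-10)(393)(3.506×10^5) = 0.0216 A.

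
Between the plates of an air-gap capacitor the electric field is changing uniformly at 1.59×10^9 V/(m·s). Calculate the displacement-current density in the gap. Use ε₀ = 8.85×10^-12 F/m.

0.0141 A/m²

The displacement-current density is ε₀ ∂E/∂t = (8.85×10^-12)(1.59×10^9) = 0.0141 A/m².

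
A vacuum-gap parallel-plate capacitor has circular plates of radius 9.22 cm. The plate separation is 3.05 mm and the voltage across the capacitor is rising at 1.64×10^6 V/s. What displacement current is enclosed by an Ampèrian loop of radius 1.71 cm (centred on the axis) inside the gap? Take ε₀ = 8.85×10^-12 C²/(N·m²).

I_d = C dV/dt with C = ε₀πR²/d = 7.750×10^-11 F, so I_d = (7.750×10^-11)(1.64×10^6) = 1.271×10^-4 A.
Through an area πr² the displacement current is I_d·(πr²/πR²) = I_d (r/R)² = 4.37×10^-6 A.

4.37×10^-6 A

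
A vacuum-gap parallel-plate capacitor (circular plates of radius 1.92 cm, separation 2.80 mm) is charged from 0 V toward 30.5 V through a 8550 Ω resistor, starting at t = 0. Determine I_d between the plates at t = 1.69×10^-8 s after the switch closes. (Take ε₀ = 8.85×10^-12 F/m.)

2.08×10^-3 A

C = ε₀A/d = (8.85×10^-12)(1.158×10^-3)/(2.80×10^-3) = 3.660×10^-12 F and τ = RC = 3.129×10^-8 s. I_d in the gap equals the RC charging current.
I_d(t) = (V₀/R) e^(−t/τ) = 3.567×10^-3 · e^(−0.5401) = 2.08×10^-3 A.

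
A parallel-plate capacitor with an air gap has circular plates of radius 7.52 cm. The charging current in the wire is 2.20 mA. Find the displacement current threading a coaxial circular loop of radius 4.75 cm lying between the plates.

8.78×10^-4 A

No conduction current crosses the gap, so I_d there equals the 2.20×10^-3 A in the leads.
Through an area πr² the displacement current is I_d·(πr²/πR²) = I_d (r/R)² = 8.78×10^-4 A.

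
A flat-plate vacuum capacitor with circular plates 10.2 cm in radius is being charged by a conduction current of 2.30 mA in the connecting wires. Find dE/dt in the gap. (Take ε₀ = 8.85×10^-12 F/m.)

7.95×10^9 V/(m·s)

By continuity, I_d in the gap equals the 2.30 mA flowing in the wire.
Inverting I_d = ε₀ A dE/dt gives dE/dt = 2.30×10^-3 / (8.85×10^-12 · 0.03269) = 7.95×10^9 V/(m·s).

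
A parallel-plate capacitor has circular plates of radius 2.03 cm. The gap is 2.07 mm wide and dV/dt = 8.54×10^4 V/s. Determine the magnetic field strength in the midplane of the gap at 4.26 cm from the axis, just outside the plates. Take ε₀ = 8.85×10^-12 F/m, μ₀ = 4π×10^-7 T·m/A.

2.22×10^-12 T

With E = V/d, dE/dt = 4.126×10^7 V/(m·s) and πR² = 1.295×10^-3 m², giving I_d = ε₀ πR² dE/dt = 4.729×10^-7 A.
For r ≥ R the full I_d is enclosed: B = μ₀ I_d/(2πr) = (4π×10^-7)(4.729×10^-7)/(2π·0.0426) = 2.22×10^-12 T.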